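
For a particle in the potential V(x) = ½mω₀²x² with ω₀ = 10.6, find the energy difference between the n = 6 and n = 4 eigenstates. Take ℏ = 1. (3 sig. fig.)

ΔE = 21.2

E_n = ℏω₀(n + ½), so ΔE = (6 − 4) ℏω₀ = 2 × 10.6 = 21.20.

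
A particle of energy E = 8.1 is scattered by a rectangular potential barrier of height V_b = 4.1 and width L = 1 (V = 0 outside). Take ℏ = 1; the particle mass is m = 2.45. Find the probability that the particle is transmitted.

E > V_b: inside the barrier k₂ = √(2m(E − V_b))/ℏ = 4.427, k₂L = 4.427.
Matching at both interfaces gives T⁻¹ = 1 + V_b² sin²(k₂L) / [4E(E − V_b)] = 1.119, hence T = 0.893.

T = 0.893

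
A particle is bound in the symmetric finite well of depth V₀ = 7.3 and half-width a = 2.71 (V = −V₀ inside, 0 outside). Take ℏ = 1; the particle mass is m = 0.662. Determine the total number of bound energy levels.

Define the well-strength parameter z₀ = (a/ℏ)√(2mV₀) = 2.71 × √(2·0.662·7.3) = 8.425.
The even/odd transcendental equations gain one root per π/2 in z₀, giving N = 1 + ⌊2z₀/π⌋ = 1 + ⌊5.364⌋ = 6.

N = 6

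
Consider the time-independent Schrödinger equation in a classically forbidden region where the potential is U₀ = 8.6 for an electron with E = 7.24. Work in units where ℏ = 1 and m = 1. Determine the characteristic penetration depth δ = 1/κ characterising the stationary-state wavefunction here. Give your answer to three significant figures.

Since E < U₀ the TISE in this region is ψ'' = κ²ψ with κ = √(2m(U₀ − E))/ℏ.
κ = √(2 × 1 × 1.36) = 1.649. The penetration depth is δ = 1/κ = 0.606.

δ = 0.606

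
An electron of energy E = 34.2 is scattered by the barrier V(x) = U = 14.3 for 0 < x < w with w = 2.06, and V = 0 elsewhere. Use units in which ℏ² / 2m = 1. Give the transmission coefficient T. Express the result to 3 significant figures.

T = 0.996

E > U: inside the barrier k₂ = √(2m(E − U))/ℏ = 4.461, k₂w = 9.190.
T = [1 + U² sin²(k₂w) / (4E(E − U))]⁻¹ = 1/1.004 = 0.996.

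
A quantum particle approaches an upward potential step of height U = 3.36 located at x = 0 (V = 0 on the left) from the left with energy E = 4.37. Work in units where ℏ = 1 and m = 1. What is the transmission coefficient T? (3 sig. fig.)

T = 0.877

The wavenumbers are k₁ = √(2mE)/ℏ = 2.956 on the left and k₂ = √(2m(E − U))/ℏ = 1.421 on the right.
Continuity of ψ and ψ′ at the step yields the reflection amplitude r = (k₁ − k₂)/(k₁ + k₂) = 0.3507; thus R = |r|² = 0.1230, T = 0.8770.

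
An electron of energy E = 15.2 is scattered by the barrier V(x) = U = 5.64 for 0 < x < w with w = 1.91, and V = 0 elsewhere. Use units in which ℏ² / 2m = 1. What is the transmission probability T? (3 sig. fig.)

Above the barrier the interior wavenumber is k₂ = √(2m(E − U))/ℏ = 3.092, giving phase k₂w = 5.906.
T = [1 + U² sin²(k₂w) / (4E(E − U))]⁻¹ = 1/1.007 = 0.993.

T = 0.993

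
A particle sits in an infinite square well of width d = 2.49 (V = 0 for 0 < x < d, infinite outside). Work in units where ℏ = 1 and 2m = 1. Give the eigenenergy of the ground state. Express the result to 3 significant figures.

E = 1.59

Requiring ψ(0) = ψ(d) = 0 quantises k = nπ/d, hence E_n = ℏ²k²/2m = n²π²ℏ²/(2md²).
E_1 = 1² × π² / (2 × 0.5 × 2.49²) = 1.592.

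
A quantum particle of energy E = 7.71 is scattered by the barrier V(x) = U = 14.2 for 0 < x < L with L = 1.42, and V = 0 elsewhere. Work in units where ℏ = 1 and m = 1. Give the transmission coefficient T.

Since E < U the interior solution is evanescent with decay constant κ = √(2m(U − E))/ℏ = 3.603.
κL = 5.116, sinh(κL) = 83.33.
Matching ψ, ψ′ at both faces gives T = [1 + U² sinh²(κL) / (4E(U − E))]⁻¹ = 1/6996 = 0.000143.

T = 0.000143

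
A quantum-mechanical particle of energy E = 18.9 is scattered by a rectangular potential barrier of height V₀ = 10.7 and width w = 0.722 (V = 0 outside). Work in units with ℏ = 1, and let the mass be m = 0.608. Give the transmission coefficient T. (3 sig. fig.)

T = 0.904

Above the barrier the interior wavenumber is k₂ = √(2m(E − V₀))/ℏ = 3.158, giving phase k₂w = 2.280.
T = [1 + V₀² sin²(k₂w) / (4E(E − V₀))]⁻¹ = 1/1.106 = 0.904.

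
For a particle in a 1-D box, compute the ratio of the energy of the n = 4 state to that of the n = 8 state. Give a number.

Since E_n ∝ n², the ratio is (4/8)² = 0.25.

0.25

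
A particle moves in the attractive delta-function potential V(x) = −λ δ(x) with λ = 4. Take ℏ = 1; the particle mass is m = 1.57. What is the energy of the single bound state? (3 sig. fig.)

The bound state is ψ(x) = √κ e^{−κ|x|}. The derivative jump ψ'(0⁺) − ψ'(0⁻) = −(2mλ/ℏ²)ψ(0) fixes κ = mλ/ℏ² = 6.280.
Then E = −ℏ²κ²/(2m) = −mλ²/(2ℏ²) = -12.56.

E = -12.6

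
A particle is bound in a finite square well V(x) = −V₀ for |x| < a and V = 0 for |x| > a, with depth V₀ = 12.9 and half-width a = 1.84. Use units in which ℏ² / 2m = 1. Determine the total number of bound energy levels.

N = 5

The dimensionless depth is z₀ = a√(2mV₀)/ℏ = 1.84 × √(12.90) = 6.609.
The even/odd transcendental equations gain one root per π/2 in z₀, giving N = 1 + ⌊2z₀/π⌋ = 1 + ⌊4.207⌋ = 5.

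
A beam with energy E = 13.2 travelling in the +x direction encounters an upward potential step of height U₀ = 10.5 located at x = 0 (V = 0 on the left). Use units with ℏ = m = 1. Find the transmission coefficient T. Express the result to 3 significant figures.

The wavenumbers are k₁ = √(2mE)/ℏ = 5.138 on the left and k₂ = √(2m(E − U₀))/ℏ = 2.324 on the right.
Continuity of ψ and ψ′ at the step yields the reflection amplitude r = (k₁ − k₂)/(k₁ + k₂) = 0.3772; thus R = |r|² = 0.1422, T = 0.8578.

T = 0.858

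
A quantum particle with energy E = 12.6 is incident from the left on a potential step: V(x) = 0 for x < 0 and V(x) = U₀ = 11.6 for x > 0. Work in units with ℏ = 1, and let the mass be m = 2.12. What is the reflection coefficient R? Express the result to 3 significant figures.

R = 0.314

The wavenumbers are k₁ = √(2mE)/ℏ = 7.309 on the left and k₂ = √(2m(E − U₀))/ℏ = 2.059 on the right.
Matching ψ and ψ′ at x = 0 gives r = (k₁ − k₂)/(k₁ + k₂), so R = r² = 0.3141 and T = 1 − R = 0.6859.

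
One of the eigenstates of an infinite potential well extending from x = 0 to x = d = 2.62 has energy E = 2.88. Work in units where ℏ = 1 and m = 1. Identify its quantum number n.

From E_n = n²π²ℏ²/(2md²) invert to n = √(2md²E)/(πℏ).
n = (2.62/π) × √(2 × 1 × 2.88) = 2.002 → n = 2.

n = 2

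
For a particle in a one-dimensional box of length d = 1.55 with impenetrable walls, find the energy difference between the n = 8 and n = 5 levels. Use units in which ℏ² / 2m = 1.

E_n = n²π²ℏ²/(2md²), so ΔE = (8² − 5²) π²ℏ²/(2md²).
ΔE = 39 × π² / (2 × 0.5 × 1.55²) = 160.2.

ΔE = 160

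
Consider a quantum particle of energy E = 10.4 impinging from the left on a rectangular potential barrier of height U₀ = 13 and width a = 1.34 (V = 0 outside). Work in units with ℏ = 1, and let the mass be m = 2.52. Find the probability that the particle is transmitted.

T = 0.000157

E < U₀: inside the barrier ψ ∝ e^{±κx} with κ = √(2m(U₀ − E))/ℏ = 3.620.
κa = 4.851, sinh(κa) = 63.91.
Matching ψ, ψ′ at both faces gives T = [1 + U₀² sinh²(κa) / (4E(U₀ − E))]⁻¹ = 1/6384 = 0.000157.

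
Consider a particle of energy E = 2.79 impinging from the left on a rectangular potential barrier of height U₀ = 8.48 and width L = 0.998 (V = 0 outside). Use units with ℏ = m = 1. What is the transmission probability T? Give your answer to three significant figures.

E < U₀: inside the barrier ψ ∝ e^{±κx} with κ = √(2m(U₀ − E))/ℏ = 3.373.
κL = 3.367, sinh(κL) = 14.47.
Matching ψ, ψ′ at both faces gives T = [1 + U₀² sinh²(κL) / (4E(U₀ − E))]⁻¹ = 1/238.2 = 0.00420.

T = 0.00420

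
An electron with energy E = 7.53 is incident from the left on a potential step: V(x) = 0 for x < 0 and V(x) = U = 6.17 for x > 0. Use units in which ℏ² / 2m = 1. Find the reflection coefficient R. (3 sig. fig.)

R = 0.163

The wavenumbers are k₁ = √(2mE)/ℏ = 2.744 on the left and k₂ = √(2m(E − U))/ℏ = 1.166 on the right.
Continuity of ψ and ψ′ at the step yields the reflection amplitude r = (k₁ − k₂)/(k₁ + k₂) = 0.4035; thus R = |r|² = 0.1628, T = 0.8372.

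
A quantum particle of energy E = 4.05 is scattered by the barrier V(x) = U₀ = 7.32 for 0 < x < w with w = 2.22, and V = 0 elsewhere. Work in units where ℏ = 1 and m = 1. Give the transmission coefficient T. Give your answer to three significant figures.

E < U₀: inside the barrier ψ ∝ e^{±κx} with κ = √(2m(U₀ − E))/ℏ = 2.557.
κw = 5.677, sinh(κw) = 146.1.
The exact tunnelling result is T⁻¹ = 1 + U₀² sinh²(κw) / [4E(U₀ − E)] = 21580, so T = 0.0000463.

T = 0.0000463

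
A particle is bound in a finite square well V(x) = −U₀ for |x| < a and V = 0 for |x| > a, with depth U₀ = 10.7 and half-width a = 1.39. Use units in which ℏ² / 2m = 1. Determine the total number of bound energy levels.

The dimensionless depth is z₀ = a√(2mU₀)/ℏ = 1.39 × √(10.70) = 4.547.
A new bound state (alternating even/odd) appears each time z₀ passes a multiple of π/2, so N = ⌊2z₀/π⌋ + 1 = ⌊2.895⌋ + 1 = 3.

N = 3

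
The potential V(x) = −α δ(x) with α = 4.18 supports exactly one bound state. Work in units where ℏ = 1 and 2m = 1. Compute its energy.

E = -4.37

The bound state is ψ(x) = √κ e^{−κ|x|}. The derivative jump ψ'(0⁺) − ψ'(0⁻) = −(2mα/ℏ²)ψ(0) fixes κ = mα/ℏ² = 2.090.
Then E = −ℏ²κ²/(2m) = −mα²/(2ℏ²) = -4.368.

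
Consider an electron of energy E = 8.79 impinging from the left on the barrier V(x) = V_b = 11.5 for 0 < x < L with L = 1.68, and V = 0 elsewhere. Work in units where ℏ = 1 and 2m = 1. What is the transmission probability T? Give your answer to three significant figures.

Since E < V_b the interior solution is evanescent with decay constant κ = √(2m(V_b − E))/ℏ = 1.646.
κL = 2.766, sinh(κL) = 7.913.
Matching ψ, ψ′ at both faces gives T = [1 + V_b² sinh²(κL) / (4E(V_b − E))]⁻¹ = 1/87.91 = 0.0114.

T = 0.0114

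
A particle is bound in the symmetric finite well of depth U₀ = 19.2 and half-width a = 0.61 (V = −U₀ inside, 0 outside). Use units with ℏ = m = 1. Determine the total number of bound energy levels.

N = 3

The dimensionless depth is z₀ = a√(2mU₀)/ℏ = 0.61 × √(38.40) = 3.780.
The even/odd transcendental equations gain one root per π/2 in z₀, giving N = 1 + ⌊2z₀/π⌋ = 1 + ⌊2.406⌋ = 3.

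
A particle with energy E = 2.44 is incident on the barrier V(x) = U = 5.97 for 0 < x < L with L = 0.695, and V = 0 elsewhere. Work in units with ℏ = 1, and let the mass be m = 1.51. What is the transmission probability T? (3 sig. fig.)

T = 0.0405

Since E < U the interior solution is evanescent with decay constant κ = √(2m(U − E))/ℏ = 3.265.
κL = 2.269, sinh(κL) = 4.784.
Matching ψ, ψ′ at both faces gives T = [1 + U² sinh²(κL) / (4E(U − E))]⁻¹ = 1/24.68 = 0.0405.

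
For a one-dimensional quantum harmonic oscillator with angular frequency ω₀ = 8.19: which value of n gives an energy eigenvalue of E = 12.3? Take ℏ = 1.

n = 1

E_n = ℏω₀(n + ½) ⇒ n = E/(ℏω₀) − ½ = 12.3/8.19 − 0.5 = 1.002 → n = 1.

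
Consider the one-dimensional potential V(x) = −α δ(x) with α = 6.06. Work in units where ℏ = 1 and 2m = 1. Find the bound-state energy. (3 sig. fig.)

E = -9.18

For x ≠ 0 the bound state is ψ ∝ e^{−κ|x|}; integrating the TISE across the delta gives the cusp condition 2κ = 2mα/ℏ², so κ = 3.030.
Then E = −ℏ²κ²/(2m) = −mα²/(2ℏ²) = -9.181.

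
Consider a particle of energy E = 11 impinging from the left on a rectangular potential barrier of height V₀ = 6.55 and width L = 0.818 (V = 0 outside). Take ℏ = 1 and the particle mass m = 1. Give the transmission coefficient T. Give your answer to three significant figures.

E > V₀: inside the barrier k₂ = √(2m(E − V₀))/ℏ = 2.983, k₂L = 2.440.
Matching at both interfaces gives T⁻¹ = 1 + V₀² sin²(k₂L) / [4E(E − V₀)] = 1.091, hence T = 0.916.

T = 0.916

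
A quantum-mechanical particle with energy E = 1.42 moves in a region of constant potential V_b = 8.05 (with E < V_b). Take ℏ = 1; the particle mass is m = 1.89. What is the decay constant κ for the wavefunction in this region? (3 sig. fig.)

κ = 5.01

Since E < V_b the TISE in this region is ψ'' = κ²ψ with κ = √(2m(V_b − E))/ℏ.
κ = √(2 × 1.89 × 6.63) = 5.006.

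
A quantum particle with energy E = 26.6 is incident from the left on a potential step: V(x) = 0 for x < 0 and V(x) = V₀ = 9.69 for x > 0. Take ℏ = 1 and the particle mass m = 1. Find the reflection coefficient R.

R = 0.0127

On each side the TISE gives plane waves with k = √(2m(E − V))/ℏ: k₁ = √(2·1·26.6) = 7.294, k₂ = √(2·1·16.91) = 5.815.
Continuity of ψ and ψ′ at the step yields the reflection amplitude r = (k₁ − k₂)/(k₁ + k₂) = 0.1128; thus R = |r|² = 0.01272, T = 0.9873.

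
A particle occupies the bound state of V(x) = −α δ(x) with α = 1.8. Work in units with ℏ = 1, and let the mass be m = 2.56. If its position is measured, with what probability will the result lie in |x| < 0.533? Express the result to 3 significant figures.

P = 0.993

The normalised bound state is ψ = √κ e^{−κ|x|} with κ = mα/ℏ² = 4.608.
P(|x| < d) = ∫_{−d}^{d} κ e^{−2κ|x|} dx = 1 − e^{−2κd} = 1 − e^{−4.912} = 0.9926.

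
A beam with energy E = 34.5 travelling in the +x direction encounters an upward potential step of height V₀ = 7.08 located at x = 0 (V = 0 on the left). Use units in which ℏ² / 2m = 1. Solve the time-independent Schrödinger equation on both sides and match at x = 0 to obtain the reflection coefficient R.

The wavenumbers are k₁ = √(2mE)/ℏ = 5.874 on the left and k₂ = √(2m(E − V₀))/ℏ = 5.236 on the right.
Matching ψ and ψ′ at x = 0 gives r = (k₁ − k₂)/(k₁ + k₂), so R = r² = 0.003290 and T = 1 − R = 0.9967.

R = 0.00329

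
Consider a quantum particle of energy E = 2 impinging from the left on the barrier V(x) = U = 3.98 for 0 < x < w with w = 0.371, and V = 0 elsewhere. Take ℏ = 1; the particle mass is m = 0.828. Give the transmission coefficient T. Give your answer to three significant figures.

Since E < U the interior solution is evanescent with decay constant κ = √(2m(U − E))/ℏ = 1.811.
κw = 0.6718, sinh(κw) = 0.7235.
The exact tunnelling result is T⁻¹ = 1 + U² sinh²(κw) / [4E(U − E)] = 1.523, so T = 0.656.

T = 0.656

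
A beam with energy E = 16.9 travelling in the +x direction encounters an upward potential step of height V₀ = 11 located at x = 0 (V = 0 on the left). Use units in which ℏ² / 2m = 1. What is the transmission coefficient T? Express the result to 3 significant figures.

T = 0.934

On each side the TISE gives plane waves with k = √(2m(E − V))/ℏ: k₁ = √(2·½·16.9) = 4.111, k₂ = √(2·½·5.9) = 2.429.
Continuity of ψ and ψ′ at the step yields the reflection amplitude r = (k₁ − k₂)/(k₁ + k₂) = 0.2572; thus R = |r|² = 0.06614, T = 0.9339.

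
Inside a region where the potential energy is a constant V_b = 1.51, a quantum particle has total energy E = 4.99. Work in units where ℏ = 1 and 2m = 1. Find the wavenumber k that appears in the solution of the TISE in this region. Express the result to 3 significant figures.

k = 1.87

With E > V_b the solution is oscillatory, ψ ∝ e^{±ikx} with k = √(2m(E − V_b))/ℏ.
k = √(2 × 0.5 × 3.48) = 1.865.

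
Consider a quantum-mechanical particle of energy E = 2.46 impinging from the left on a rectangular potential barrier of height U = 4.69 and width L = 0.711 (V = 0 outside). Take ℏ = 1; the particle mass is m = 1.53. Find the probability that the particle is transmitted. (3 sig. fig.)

T = 0.0927

Since E < U the interior solution is evanescent with decay constant κ = √(2m(U − E))/ℏ = 2.612.
κL = 1.857, sinh(κL) = 3.125.
The exact tunnelling result is T⁻¹ = 1 + U² sinh²(κL) / [4E(U − E)] = 10.79, so T = 0.0927.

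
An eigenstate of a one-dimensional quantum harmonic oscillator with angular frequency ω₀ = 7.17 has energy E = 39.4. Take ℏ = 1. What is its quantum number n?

n = 5

Invert E_n = (n + ½)ℏω₀: n = E/ℏω₀ − ½ = 4.995, so n = 5.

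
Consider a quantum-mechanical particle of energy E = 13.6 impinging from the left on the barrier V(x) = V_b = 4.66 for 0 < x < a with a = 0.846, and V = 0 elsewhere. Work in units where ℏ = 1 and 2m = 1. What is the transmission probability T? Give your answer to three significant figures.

T = 0.985

E > V_b: inside the barrier k₂ = √(2m(E − V_b))/ℏ = 2.990, k₂a = 2.530.
Matching at both interfaces gives T⁻¹ = 1 + V_b² sin²(k₂a) / [4E(E − V_b)] = 1.015, hence T = 0.985.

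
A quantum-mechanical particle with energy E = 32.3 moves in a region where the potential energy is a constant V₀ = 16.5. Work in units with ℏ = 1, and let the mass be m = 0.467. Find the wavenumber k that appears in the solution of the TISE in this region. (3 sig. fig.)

k = 3.84

With E > V₀ the solution is oscillatory, ψ ∝ e^{±ikx} with k = √(2m(E − V₀))/ℏ.
k = √(2 × 0.467 × 15.8) = 3.842.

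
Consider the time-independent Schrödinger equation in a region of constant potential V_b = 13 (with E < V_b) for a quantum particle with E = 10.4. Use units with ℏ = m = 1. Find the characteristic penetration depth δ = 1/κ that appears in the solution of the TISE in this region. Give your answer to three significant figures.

δ = 0.439

Since E < V_b the TISE in this region is ψ'' = κ²ψ with κ = √(2m(V_b − E))/ℏ.
κ = √(2 × 1 × 2.6) = 2.280. The penetration depth is δ = 1/κ = 0.439.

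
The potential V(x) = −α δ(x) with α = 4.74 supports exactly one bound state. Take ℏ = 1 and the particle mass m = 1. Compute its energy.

E = -11.2

For x ≠ 0 the bound state is ψ ∝ e^{−κ|x|}; integrating the TISE across the delta gives the cusp condition 2κ = 2mα/ℏ², so κ = 4.740.
Then E = −ℏ²κ²/(2m) = −mα²/(2ℏ²) = -11.23.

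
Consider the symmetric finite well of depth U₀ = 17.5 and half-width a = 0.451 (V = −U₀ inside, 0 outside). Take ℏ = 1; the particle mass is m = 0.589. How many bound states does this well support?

N = 2

Define the well-strength parameter z₀ = (a/ℏ)√(2mU₀) = 0.451 × √(2·0.589·17.5) = 2.048.
The even/odd transcendental equations gain one root per π/2 in z₀, giving N = 1 + ⌊2z₀/π⌋ = 1 + ⌊1.304⌋ = 2.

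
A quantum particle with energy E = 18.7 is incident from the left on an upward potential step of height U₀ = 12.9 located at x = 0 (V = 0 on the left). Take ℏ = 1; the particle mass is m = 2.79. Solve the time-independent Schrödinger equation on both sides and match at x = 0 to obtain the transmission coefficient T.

T = 0.919

On each side the TISE gives plane waves with k = √(2m(E − V))/ℏ: k₁ = √(2·2.79·18.7) = 10.21, k₂ = √(2·2.79·5.8) = 5.689.
Matching ψ and ψ′ at x = 0 gives r = (k₁ − k₂)/(k₁ + k₂), so R = r² = 0.08099 and T = 1 − R = 0.9190.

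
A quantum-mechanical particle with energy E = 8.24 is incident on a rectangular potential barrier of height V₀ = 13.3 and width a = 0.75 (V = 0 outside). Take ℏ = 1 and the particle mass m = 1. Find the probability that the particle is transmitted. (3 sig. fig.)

Since E < V₀ the interior solution is evanescent with decay constant κ = √(2m(V₀ − E))/ℏ = 3.181.
κa = 2.386, sinh(κa) = 5.388.
The exact tunnelling result is T⁻¹ = 1 + V₀² sinh²(κa) / [4E(V₀ − E)] = 31.80, so T = 0.0315.

T = 0.0315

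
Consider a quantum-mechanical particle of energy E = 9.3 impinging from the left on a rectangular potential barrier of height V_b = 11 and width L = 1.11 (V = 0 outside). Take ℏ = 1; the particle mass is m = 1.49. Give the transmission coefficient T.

Since E < V_b the interior solution is evanescent with decay constant κ = √(2m(V_b − E))/ℏ = 2.251.
κL = 2.498, sinh(κL) = 6.040.
Matching ψ, ψ′ at both faces gives T = [1 + V_b² sinh²(κL) / (4E(V_b − E))]⁻¹ = 1/70.81 = 0.0141.

T = 0.0141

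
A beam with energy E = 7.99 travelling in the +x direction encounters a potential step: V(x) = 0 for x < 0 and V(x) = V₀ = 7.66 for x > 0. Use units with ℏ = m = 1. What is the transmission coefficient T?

On each side the TISE gives plane waves with k = √(2m(E − V))/ℏ: k₁ = √(2·1·7.99) = 3.997, k₂ = √(2·1·0.33) = 0.8124.
Continuity of ψ and ψ′ at the step yields the reflection amplitude r = (k₁ − k₂)/(k₁ + k₂) = 0.6622; thus R = |r|² = 0.4385, T = 0.5615.

T = 0.561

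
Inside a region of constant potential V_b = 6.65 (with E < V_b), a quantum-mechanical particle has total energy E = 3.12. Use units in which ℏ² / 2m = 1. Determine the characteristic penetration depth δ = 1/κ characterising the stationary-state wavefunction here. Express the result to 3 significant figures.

δ = 0.532

Since E < V_b the TISE in this region is ψ'' = κ²ψ with κ = √(2m(V_b − E))/ℏ.
κ = √(2 × 0.5 × 3.53) = 1.879. The penetration depth is δ = 1/κ = 0.532.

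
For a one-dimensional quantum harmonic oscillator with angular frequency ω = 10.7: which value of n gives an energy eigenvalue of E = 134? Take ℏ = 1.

n = 12

E_n = ℏω(n + ½) ⇒ n = E/(ℏω) − ½ = 134/10.7 − 0.5 = 12.023 → n = 12.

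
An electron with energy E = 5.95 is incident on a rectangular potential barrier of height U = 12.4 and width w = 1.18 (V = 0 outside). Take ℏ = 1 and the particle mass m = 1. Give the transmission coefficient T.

Since E < U the interior solution is evanescent with decay constant κ = √(2m(U − E))/ℏ = 3.592.
κw = 4.238, sinh(κw) = 34.63.
Matching ψ, ψ′ at both faces gives T = [1 + U² sinh²(κw) / (4E(U − E))]⁻¹ = 1/1202 = 0.000832.

T = 0.000832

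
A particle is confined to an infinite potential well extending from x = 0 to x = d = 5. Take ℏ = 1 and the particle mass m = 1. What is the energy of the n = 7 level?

E = 9.67

Requiring ψ(0) = ψ(d) = 0 quantises k = nπ/d, hence E_n = ℏ²k²/2m = n²π²ℏ²/(2md²).
E_7 = 7² × π² / (2 × 1 × 5²) = 9.672.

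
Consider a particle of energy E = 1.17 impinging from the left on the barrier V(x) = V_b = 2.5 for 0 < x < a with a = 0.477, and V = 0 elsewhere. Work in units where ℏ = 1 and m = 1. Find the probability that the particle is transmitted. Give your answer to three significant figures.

T = 0.574

Since E < V_b the interior solution is evanescent with decay constant κ = √(2m(V_b − E))/ℏ = 1.631.
κa = 0.7780, sinh(κa) = 0.8588.
Matching ψ, ψ′ at both faces gives T = [1 + V_b² sinh²(κa) / (4E(V_b − E))]⁻¹ = 1/1.741 = 0.574.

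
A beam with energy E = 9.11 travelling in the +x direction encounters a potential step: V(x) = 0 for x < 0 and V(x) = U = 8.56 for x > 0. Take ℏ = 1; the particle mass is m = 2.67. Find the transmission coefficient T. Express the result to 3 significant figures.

T = 0.633

The wavenumbers are k₁ = √(2mE)/ℏ = 6.975 on the left and k₂ = √(2m(E − U))/ℏ = 1.714 on the right.
Continuity of ψ and ψ′ at the step yields the reflection amplitude r = (k₁ − k₂)/(k₁ + k₂) = 0.6055; thus R = |r|² = 0.3666, T = 0.6334.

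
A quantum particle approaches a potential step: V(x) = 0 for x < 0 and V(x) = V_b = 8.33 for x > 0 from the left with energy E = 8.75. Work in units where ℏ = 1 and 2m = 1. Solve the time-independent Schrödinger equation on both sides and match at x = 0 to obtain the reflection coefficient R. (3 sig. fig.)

R = 0.410

The wavenumbers are k₁ = √(2mE)/ℏ = 2.958 on the left and k₂ = √(2m(E − V_b))/ℏ = 0.6481 on the right.
Matching ψ and ψ′ at x = 0 gives r = (k₁ − k₂)/(k₁ + k₂), so R = r² = 0.4103 and T = 1 − R = 0.5897.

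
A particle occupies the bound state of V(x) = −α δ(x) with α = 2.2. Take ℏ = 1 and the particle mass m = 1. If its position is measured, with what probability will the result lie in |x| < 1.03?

P = 0.989

The normalised bound state is ψ = √κ e^{−κ|x|} with κ = mα/ℏ² = 2.200.
P(|x| < d) = ∫_{−d}^{d} κ e^{−2κ|x|} dx = 1 − e^{−2κd} = 1 − e^{−4.532} = 0.9892.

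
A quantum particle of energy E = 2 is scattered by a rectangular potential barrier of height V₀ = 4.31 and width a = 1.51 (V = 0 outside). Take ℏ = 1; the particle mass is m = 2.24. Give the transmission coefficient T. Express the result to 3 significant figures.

E < V₀: inside the barrier ψ ∝ e^{±κx} with κ = √(2m(V₀ − E))/ℏ = 3.217.
κa = 4.858, sinh(κa) = 64.35.
The exact tunnelling result is T⁻¹ = 1 + V₀² sinh²(κa) / [4E(V₀ − E)] = 4164, so T = 0.000240.

T = 0.000240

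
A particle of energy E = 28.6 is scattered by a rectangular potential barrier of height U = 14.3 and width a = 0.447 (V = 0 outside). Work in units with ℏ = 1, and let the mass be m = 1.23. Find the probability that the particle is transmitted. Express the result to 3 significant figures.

Above the barrier the interior wavenumber is k₂ = √(2m(E − U))/ℏ = 5.931, giving phase k₂a = 2.651.
T = [1 + U² sin²(k₂a) / (4E(E − U))]⁻¹ = 1/1.028 = 0.973.

T = 0.973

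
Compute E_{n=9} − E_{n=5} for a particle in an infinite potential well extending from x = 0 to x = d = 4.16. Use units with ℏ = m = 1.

E_n = n²π²ℏ²/(2md²), so ΔE = (9² − 5²) π²ℏ²/(2md²).
ΔE = 56 × π² / (2 × 1 × 4.16²) = 15.97.

ΔE = 16.0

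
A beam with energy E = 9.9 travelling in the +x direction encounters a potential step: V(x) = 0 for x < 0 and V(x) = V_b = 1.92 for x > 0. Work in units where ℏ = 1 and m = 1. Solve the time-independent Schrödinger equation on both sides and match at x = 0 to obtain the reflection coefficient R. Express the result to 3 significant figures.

The wavenumbers are k₁ = √(2mE)/ℏ = 4.450 on the left and k₂ = √(2m(E − V_b))/ℏ = 3.995 on the right.
Continuity of ψ and ψ′ at the step yields the reflection amplitude r = (k₁ − k₂)/(k₁ + k₂) = 0.05385; thus R = |r|² = 0.002899, T = 0.9971.

R = 0.00290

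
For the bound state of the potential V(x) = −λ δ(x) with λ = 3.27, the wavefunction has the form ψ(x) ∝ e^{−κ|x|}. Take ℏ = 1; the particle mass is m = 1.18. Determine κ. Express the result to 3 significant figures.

κ = 3.86

Integrating the TISE across x = 0 gives the cusp condition ψ'(0⁺) − ψ'(0⁻) = −(2mλ/ℏ²)ψ(0).
With ψ ∝ e^{−κ|x|} this yields −2κ = −2mλ/ℏ², so κ = mλ/ℏ² = 3.859.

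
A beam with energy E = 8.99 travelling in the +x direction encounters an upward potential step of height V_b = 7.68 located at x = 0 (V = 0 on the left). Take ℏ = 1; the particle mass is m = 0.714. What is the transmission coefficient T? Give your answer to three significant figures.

The wavenumbers are k₁ = √(2mE)/ℏ = 3.583 on the left and k₂ = √(2m(E − V_b))/ℏ = 1.368 on the right.
Matching ψ and ψ′ at x = 0 gives r = (k₁ − k₂)/(k₁ + k₂), so R = r² = 0.2002 and T = 1 − R = 0.7998.

T = 0.800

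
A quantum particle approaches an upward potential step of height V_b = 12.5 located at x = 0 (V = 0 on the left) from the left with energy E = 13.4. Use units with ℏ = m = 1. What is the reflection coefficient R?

R = 0.346

On each side the TISE gives plane waves with k = √(2m(E − V))/ℏ: k₁ = √(2·1·13.4) = 5.177, k₂ = √(2·1·0.9) = 1.342.
Continuity of ψ and ψ′ at the step yields the reflection amplitude r = (k₁ − k₂)/(k₁ + k₂) = 0.5884; thus R = |r|² = 0.3462, T = 0.6538.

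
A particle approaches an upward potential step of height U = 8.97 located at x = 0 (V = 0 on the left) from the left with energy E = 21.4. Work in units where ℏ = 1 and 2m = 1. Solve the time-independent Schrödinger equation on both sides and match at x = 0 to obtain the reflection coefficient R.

On each side the TISE gives plane waves with k = √(2m(E − V))/ℏ: k₁ = √(2·½·21.4) = 4.626, k₂ = √(2·½·12.43) = 3.526.
Continuity of ψ and ψ′ at the step yields the reflection amplitude r = (k₁ − k₂)/(k₁ + k₂) = 0.1350; thus R = |r|² = 0.01822, T = 0.9818.

R = 0.0182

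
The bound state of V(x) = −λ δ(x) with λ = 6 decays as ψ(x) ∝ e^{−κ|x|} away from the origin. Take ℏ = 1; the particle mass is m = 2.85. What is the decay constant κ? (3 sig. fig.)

κ = 17.1

Integrate −(ℏ²/2m)ψ'' − λδ(x)ψ = Eψ from −ε to +ε: the ψ'' term gives ψ'(0⁺) − ψ'(0⁻) and the δ term gives −(2mλ/ℏ²)ψ(0).
With ψ ∝ e^{−κ|x|} this yields −2κ = −2mλ/ℏ², so κ = mλ/ℏ² = 17.10.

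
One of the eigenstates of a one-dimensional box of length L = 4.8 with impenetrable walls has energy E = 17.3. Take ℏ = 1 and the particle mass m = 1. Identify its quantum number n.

For an infinite well E_n = n²π²ℏ²/(2mL²), so n = (L/πℏ)√(2mE).
n = (4.8/π) × √(2 × 1 × 17.3) = 8.987 → n = 9.

n = 9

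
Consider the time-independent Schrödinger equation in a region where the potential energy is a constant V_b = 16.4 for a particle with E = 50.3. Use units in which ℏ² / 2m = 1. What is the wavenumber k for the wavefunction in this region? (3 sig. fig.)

k = 5.82

With E > V_b the solution is oscillatory, ψ ∝ e^{±ikx} with k = √(2m(E − V_b))/ℏ.
k = √(2 × 0.5 × 33.9) = 5.822.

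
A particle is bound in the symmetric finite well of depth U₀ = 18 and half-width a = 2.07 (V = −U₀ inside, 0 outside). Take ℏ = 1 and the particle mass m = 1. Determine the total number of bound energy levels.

The dimensionless depth is z₀ = a√(2mU₀)/ℏ = 2.07 × √(36.00) = 12.42.
A new bound state (alternating even/odd) appears each time z₀ passes a multiple of π/2, so N = ⌊2z₀/π⌋ + 1 = ⌊7.907⌋ + 1 = 8.

N = 8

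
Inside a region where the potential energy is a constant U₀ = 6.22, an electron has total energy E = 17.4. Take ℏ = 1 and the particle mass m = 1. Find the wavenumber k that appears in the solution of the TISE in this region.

k = 4.73

With E > U₀ the solution is oscillatory, ψ ∝ e^{±ikx} with k = √(2m(E − U₀))/ℏ.
k = √(2 × 1 × 11.18) = 4.729.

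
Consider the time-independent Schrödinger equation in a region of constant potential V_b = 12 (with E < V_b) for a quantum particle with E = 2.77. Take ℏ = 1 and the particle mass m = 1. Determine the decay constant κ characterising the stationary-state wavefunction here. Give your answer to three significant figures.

κ = 4.30

Since E < V_b the TISE in this region is ψ'' = κ²ψ with κ = √(2m(V_b − E))/ℏ.
κ = √(2 × 1 × 9.23) = 4.297.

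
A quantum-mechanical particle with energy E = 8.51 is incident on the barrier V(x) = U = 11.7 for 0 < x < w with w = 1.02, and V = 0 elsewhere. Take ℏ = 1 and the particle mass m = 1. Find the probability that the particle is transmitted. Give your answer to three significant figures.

T = 0.0182

E < U: inside the barrier ψ ∝ e^{±κx} with κ = √(2m(U − E))/ℏ = 2.526.
κw = 2.576, sinh(κw) = 6.537.
Matching ψ, ψ′ at both faces gives T = [1 + U² sinh²(κw) / (4E(U − E))]⁻¹ = 1/54.87 = 0.0182.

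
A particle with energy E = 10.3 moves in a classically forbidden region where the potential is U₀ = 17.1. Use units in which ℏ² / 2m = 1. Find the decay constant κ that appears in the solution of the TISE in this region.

κ = 2.61

Since E < U₀ the TISE in this region is ψ'' = κ²ψ with κ = √(2m(U₀ − E))/ℏ.
κ = √(2 × 0.5 × 6.8) = 2.608.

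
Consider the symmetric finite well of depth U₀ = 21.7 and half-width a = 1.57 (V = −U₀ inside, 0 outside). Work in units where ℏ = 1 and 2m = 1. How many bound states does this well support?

Define the well-strength parameter z₀ = (a/ℏ)√(2mU₀) = 1.57 × √(2·0.5·21.7) = 7.314.
A new bound state (alternating even/odd) appears each time z₀ passes a multiple of π/2, so N = ⌊2z₀/π⌋ + 1 = ⌊4.656⌋ + 1 = 5.

N = 5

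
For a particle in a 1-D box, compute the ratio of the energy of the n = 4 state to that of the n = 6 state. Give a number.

0.444444

Since E_n ∝ n², the ratio is (4/6)² = 0.444444.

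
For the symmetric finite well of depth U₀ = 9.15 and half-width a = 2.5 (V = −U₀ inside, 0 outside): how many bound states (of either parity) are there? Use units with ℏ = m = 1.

N = 7

Define the well-strength parameter z₀ = (a/ℏ)√(2mU₀) = 2.5 × √(2·1·9.15) = 10.69.
The even/odd transcendental equations gain one root per π/2 in z₀, giving N = 1 + ⌊2z₀/π⌋ = 1 + ⌊6.808⌋ = 7.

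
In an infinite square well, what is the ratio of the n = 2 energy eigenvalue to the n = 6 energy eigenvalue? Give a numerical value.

0.111111

Since E_n ∝ n², the ratio is (2/6)² = 0.111111.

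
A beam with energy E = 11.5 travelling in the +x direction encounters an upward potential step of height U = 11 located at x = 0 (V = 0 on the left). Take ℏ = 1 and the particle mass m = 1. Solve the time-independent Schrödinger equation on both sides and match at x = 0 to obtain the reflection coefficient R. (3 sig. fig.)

R = 0.429

The wavenumbers are k₁ = √(2mE)/ℏ = 4.796 on the left and k₂ = √(2m(E − U))/ℏ = 1.000 on the right.
Continuity of ψ and ψ′ at the step yields the reflection amplitude r = (k₁ − k₂)/(k₁ + k₂) = 0.6549; thus R = |r|² = 0.4289, T = 0.5711.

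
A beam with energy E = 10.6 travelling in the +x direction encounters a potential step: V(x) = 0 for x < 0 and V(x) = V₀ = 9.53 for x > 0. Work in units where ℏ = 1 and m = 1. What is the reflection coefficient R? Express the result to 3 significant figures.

On each side the TISE gives plane waves with k = √(2m(E − V))/ℏ: k₁ = √(2·1·10.6) = 4.604, k₂ = √(2·1·1.07) = 1.463.
Continuity of ψ and ψ′ at the step yields the reflection amplitude r = (k₁ − k₂)/(k₁ + k₂) = 0.5178; thus R = |r|² = 0.2681, T = 0.7319.

R = 0.268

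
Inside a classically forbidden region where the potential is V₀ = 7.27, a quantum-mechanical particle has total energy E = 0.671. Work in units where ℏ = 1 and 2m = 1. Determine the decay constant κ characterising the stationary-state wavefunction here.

Since E < V₀ the TISE in this region is ψ'' = κ²ψ with κ = √(2m(V₀ − E))/ℏ.
κ = √(2 × 0.5 × 6.599) = 2.569.

κ = 2.57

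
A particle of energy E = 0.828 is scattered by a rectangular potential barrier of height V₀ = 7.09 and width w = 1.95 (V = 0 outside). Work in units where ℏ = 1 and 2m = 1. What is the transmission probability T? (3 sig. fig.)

E < V₀: inside the barrier ψ ∝ e^{±κx} with κ = √(2m(V₀ − E))/ℏ = 2.502.
κw = 4.880, sinh(κw) = 65.79.
The exact tunnelling result is T⁻¹ = 1 + V₀² sinh²(κw) / [4E(V₀ − E)] = 10490, so T = 0.0000953.

T = 0.0000953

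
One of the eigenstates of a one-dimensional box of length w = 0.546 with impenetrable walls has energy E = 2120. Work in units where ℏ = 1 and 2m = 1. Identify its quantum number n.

n = 8

From E_n = n²π²ℏ²/(2mw²) invert to n = √(2mw²E)/(πℏ).
n = (0.546/π) × √(2 × 0.5 × 2120) = 8.002 → n = 8.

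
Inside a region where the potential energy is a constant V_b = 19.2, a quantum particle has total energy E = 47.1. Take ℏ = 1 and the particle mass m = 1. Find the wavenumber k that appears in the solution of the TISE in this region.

k = 7.47

With E > V_b the solution is oscillatory, ψ ∝ e^{±ikx} with k = √(2m(E − V_b))/ℏ.
k = √(2 × 1 × 27.9) = 7.470.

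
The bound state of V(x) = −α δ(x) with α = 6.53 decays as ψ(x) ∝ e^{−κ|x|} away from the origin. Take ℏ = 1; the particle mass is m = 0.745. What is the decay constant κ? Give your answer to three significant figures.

κ = 4.86

Integrate −(ℏ²/2m)ψ'' − αδ(x)ψ = Eψ from −ε to +ε: the ψ'' term gives ψ'(0⁺) − ψ'(0⁻) and the δ term gives −(2mα/ℏ²)ψ(0).
With ψ ∝ e^{−κ|x|} this yields −2κ = −2mα/ℏ², so κ = mα/ℏ² = 4.865.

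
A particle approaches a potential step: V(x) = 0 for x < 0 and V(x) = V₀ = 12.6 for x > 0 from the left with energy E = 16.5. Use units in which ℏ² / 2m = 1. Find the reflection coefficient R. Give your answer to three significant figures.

R = 0.120

The wavenumbers are k₁ = √(2mE)/ℏ = 4.062 on the left and k₂ = √(2m(E − V₀))/ℏ = 1.975 on the right.
Continuity of ψ and ψ′ at the step yields the reflection amplitude r = (k₁ − k₂)/(k₁ + k₂) = 0.3457; thus R = |r|² = 0.1195, T = 0.8805.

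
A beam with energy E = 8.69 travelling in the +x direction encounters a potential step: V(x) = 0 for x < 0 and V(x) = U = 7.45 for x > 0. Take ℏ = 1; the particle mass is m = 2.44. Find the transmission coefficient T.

T = 0.796

The wavenumbers are k₁ = √(2mE)/ℏ = 6.512 on the left and k₂ = √(2m(E − U))/ℏ = 2.460 on the right.
Continuity of ψ and ψ′ at the step yields the reflection amplitude r = (k₁ − k₂)/(k₁ + k₂) = 0.4516; thus R = |r|² = 0.2040, T = 0.7960.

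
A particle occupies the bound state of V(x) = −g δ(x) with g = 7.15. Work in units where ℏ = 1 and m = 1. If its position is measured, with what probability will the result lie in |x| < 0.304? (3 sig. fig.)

The normalised bound state is ψ = √κ e^{−κ|x|} with κ = mg/ℏ² = 7.150.
P(|x| < d) = ∫_{−d}^{d} κ e^{−2κ|x|} dx = 1 − e^{−2κd} = 1 − e^{−4.347} = 0.9871.

P = 0.987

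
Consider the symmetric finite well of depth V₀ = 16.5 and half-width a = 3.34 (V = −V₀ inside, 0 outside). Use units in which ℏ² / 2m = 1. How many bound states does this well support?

The dimensionless depth is z₀ = a√(2mV₀)/ℏ = 3.34 × √(16.50) = 13.57.
A new bound state (alternating even/odd) appears each time z₀ passes a multiple of π/2, so N = ⌊2z₀/π⌋ + 1 = ⌊8.637⌋ + 1 = 9.

N = 9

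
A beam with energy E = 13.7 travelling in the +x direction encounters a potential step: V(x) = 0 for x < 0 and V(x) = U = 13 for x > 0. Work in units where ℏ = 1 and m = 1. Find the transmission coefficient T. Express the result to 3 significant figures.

The wavenumbers are k₁ = √(2mE)/ℏ = 5.235 on the left and k₂ = √(2m(E − U))/ℏ = 1.183 on the right.
Matching ψ and ψ′ at x = 0 gives r = (k₁ − k₂)/(k₁ + k₂), so R = r² = 0.3985 and T = 1 − R = 0.6015.

T = 0.602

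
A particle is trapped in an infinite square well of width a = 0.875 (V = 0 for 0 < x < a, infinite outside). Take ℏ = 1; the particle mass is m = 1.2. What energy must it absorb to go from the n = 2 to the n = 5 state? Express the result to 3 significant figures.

E_n = n²π²ℏ²/(2ma²), so ΔE = (5² − 2²) π²ℏ²/(2ma²).
ΔE = 21 × π² / (2 × 1.2 × 0.875²) = 112.8.

ΔE = 113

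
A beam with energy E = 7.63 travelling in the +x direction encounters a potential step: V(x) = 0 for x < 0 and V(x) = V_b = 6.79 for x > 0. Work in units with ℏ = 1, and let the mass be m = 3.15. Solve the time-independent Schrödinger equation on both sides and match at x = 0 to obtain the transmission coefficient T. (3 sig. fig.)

T = 0.748

On each side the TISE gives plane waves with k = √(2m(E − V))/ℏ: k₁ = √(2·3.15·7.63) = 6.933, k₂ = √(2·3.15·0.84) = 2.300.
Matching ψ and ψ′ at x = 0 gives r = (k₁ − k₂)/(k₁ + k₂), so R = r² = 0.2517 and T = 1 − R = 0.7483.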